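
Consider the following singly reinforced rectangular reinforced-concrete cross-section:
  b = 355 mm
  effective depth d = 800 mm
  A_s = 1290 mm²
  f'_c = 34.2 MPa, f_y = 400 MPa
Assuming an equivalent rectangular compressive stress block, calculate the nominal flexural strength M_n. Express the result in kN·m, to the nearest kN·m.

T = A_s f_y = 1290 × 400 = 516000 N = 516 kN.
From C = T: a = T/(0.85 f'_c b) = 516000/(0.85 × 34.2 × 355) = 50.00 mm.
M_n = T(d − a/2) = 516 kN × (800 − 25) mm = 399.90 kN·m.

M_n ≈ 400 kN·m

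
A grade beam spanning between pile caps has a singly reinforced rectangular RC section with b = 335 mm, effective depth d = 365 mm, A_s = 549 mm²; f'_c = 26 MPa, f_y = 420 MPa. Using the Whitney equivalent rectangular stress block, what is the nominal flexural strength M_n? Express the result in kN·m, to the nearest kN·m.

T = A_s f_y = 549 × 420 = 230580 N = 230.58 kN.
From C = T: a = T/(0.85 f'_c b) = 230580/(0.85 × 26 × 335) = 31.14 mm.
M_n = T(d − a/2) = 230.58 kN × (365 − 15.57) mm = 80.57 kN·m.

M_n ≈ 81 kN·m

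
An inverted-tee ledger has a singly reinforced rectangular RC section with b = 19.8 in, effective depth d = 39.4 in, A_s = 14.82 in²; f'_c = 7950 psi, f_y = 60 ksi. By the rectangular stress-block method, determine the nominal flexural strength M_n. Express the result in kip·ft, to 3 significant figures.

T = A_s f_y = 14.82 × 60 = 889.2 kips.
a = T/(0.85 f'_c b) = 889.2/(0.85 × 7.95 × 19.8) = 6.646 in.
M_n = T(d − a/2) = 889.2 × (39.4 − 3.323) = 32079.7 kip·in = 32079.7/12 = 2673.31 kip·ft.

M_n ≈ 2670 kip·ft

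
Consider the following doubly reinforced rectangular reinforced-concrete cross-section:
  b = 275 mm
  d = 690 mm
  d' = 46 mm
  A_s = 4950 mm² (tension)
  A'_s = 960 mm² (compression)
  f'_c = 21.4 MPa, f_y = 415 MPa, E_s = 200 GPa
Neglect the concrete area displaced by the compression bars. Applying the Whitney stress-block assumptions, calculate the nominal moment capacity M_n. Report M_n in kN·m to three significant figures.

M_n ≈ 1130 kN·m

Assume both tension and compression steel yield.
Net tension couple steel: A_s − A'_s = 3990 mm².
a = (A_s − A'_s) f_y / (0.85 f'_c b) = 1655850/(0.85 × 21.4 × 275) = 331.02 mm.
c = a/β₁ = 331.02/0.85 = 389.44 mm; ε'_s = 0.003(c − d')/c = 0.0026 ≥ f_y/E_s = 0.0021, so compression steel does yield.
M_n = (A_s − A'_s) f_y (d − a/2) + A'_s f_y (d − d') = [1655850 × (690 − 165.51) + 398400 × (690 − 46)] × 10⁻⁶ = 868.48 + 256.57 = 1125.05 kN·m.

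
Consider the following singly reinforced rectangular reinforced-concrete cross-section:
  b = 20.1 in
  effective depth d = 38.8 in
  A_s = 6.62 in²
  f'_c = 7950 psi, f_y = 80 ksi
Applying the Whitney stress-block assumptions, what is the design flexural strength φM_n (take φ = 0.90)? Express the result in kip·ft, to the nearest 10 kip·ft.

φM_n ≈ 1460 kip·ft

T = A_s f_y = 6.62 × 80 = 529.6 kips.
a = T/(0.85 f'_c b) = 529.6/(0.85 × 7.95 × 20.1) = 3.899 in.
M_n = T(d − a/2) = 529.6 × (38.8 − 1.9495) = 19516.0 kip·in = 19516.0/12 = 1626.33 kip·ft.
φM_n = 0.90 × 1626.33 = 1463.70 kip·ft.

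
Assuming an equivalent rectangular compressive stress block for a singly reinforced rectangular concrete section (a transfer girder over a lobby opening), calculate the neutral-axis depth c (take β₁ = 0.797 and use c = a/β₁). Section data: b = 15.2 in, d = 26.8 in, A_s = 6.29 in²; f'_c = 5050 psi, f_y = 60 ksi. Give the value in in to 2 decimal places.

c ≈ 7.26 in

T = A_s f_y = 6.29 × 60 = 377.4 kips.
a = T/(0.85 f'_c b) = 377.4/(0.85 × 5.05 × 15.2) = 5.7843 in.
With β₁ = 0.797, c = a/β₁ = 5.7843/0.797 = 7.26 in.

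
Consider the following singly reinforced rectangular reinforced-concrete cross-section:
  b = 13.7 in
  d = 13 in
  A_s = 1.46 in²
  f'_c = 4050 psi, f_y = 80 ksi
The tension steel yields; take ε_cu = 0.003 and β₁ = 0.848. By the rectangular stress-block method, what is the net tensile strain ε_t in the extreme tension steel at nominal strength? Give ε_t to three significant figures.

a = A_s f_y/(0.85 f'_c b) = 2.477 in.
β₁ = 0.848, so c = a/β₁ = 2.477/0.848 = 2.921 in.
From the linear strain diagram with ε_cu = 0.003: ε_t = 0.003 (d − c)/c = 0.003 × (13 − 2.921)/2.921 = 0.0104.
Since ε_t ≥ 0.005, the section is tension-controlled.

ε_t ≈ 0.0104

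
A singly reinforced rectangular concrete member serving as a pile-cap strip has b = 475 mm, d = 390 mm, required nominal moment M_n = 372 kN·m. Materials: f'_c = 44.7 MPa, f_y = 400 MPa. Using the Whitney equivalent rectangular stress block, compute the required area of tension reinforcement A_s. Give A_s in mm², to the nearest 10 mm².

With M_n = 0.85 f'_c a b (d − a/2), solve the quadratic for a:
a = d − √(d² − 2M_n/(0.85 f'_c b)) = 390 − √(390² − 2 × 372×10⁶/(0.85 × 44.7 × 475)) = 57.02 mm.
A_s = 0.85 f'_c a b / f_y = 0.85 × 44.7 × 57.02 × 475 / 400 = 2572.7 mm².

A_s ≈ 2570 mm²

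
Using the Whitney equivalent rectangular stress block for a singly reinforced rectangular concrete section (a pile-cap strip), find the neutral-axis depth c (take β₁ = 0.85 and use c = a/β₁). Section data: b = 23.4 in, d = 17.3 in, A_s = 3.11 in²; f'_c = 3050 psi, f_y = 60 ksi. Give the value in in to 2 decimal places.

c ≈ 3.62 in

T = A_s f_y = 3.11 × 60 = 186.6 kips.
a = T/(0.85 f'_c b) = 186.6/(0.85 × 3.05 × 23.4) = 3.0759 in.
With β₁ = 0.85, c = a/β₁ = 3.0759/0.85 = 3.62 in.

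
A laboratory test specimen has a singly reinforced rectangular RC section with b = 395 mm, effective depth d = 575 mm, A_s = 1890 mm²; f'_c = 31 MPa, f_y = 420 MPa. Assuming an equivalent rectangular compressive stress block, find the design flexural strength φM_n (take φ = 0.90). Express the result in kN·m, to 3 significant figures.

φM_n ≈ 384 kN·m

T = A_s f_y = 1890 × 420 = 793800 N = 793.8 kN.
From C = T: a = T/(0.85 f'_c b) = 793800/(0.85 × 31 × 395) = 76.27 mm.
M_n = T(d − a/2) = 793.8 kN × (575 − 38.135) mm = 426.16 kN·m.
φM_n = 0.90 × 426.16 = 383.54 kN·m.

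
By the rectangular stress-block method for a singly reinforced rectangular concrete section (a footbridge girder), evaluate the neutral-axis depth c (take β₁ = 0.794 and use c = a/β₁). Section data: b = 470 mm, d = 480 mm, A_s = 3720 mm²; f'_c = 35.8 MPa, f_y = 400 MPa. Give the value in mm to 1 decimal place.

c ≈ 131.0 mm

T = A_s f_y = 3720 × 400 = 1488000 N = 1488 kN.
Setting C = 0.85 f'_c a b equal to T: a = 1488000/(0.85 × 35.8 × 470) = 104.041 mm.
With β₁ = 0.794, c = a/β₁ = 104.041/0.794 = 131.0 mm.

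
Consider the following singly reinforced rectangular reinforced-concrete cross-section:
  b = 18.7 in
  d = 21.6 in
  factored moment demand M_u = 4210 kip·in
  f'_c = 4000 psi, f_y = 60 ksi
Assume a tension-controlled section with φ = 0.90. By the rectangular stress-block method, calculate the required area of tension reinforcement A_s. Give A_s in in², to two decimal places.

A_s ≈ 3.95 in²

M_n = M_u/φ = 4210/0.90 = 4677.78 kip·in.
From M_n = 0.85 f'_c a b (d − a/2):
a = d − √(d² − 2M_n/(0.85 f'_c b)) = 21.6 − √(21.6² − 2 × 4677.78/(0.85 × 4 × 18.7)) = 3.728 in.
A_s = 0.85 f'_c a b / f_y = 0.85 × 4 × 3.728 × 18.7 / 60 = 3.950 in².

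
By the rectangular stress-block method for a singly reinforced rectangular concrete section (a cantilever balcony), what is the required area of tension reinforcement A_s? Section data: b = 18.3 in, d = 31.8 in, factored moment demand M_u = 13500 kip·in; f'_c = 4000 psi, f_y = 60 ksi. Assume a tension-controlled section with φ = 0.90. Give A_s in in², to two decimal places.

A_s ≈ 9.12 in²

M_n = M_u/φ = 13500/0.90 = 15000 kip·in.
From M_n = 0.85 f'_c a b (d − a/2):
a = d − √(d² − 2M_n/(0.85 f'_c b)) = 31.8 − √(31.8² − 2 × 15000/(0.85 × 4 × 18.3)) = 8.798 in.
A_s = 0.85 f'_c a b / f_y = 0.85 × 4 × 8.798 × 18.3 / 60 = 9.124 in².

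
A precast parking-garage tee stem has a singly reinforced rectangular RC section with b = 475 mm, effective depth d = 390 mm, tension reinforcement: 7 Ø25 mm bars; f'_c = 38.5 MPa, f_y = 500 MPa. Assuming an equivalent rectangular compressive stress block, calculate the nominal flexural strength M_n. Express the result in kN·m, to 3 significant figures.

M_n ≈ 575 kN·m

A_s = 7 × 491 = 3437 mm².
T = A_s f_y = 3437 × 500 = 1718500 N = 1718.5 kN.
From C = T: a = T/(0.85 f'_c b) = 1718500/(0.85 × 38.5 × 475) = 110.55 mm.
M_n = T(d − a/2) = 1718.5 kN × (390 − 55.275) mm = 575.22 kN·m.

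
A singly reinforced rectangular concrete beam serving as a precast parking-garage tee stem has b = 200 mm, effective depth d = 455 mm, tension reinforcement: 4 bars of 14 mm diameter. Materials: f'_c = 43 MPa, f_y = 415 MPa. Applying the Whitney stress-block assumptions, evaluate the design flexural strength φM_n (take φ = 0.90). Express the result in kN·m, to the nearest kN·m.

φM_n ≈ 101 kN·m

A_s = 4 × 154 = 616 mm².
T = A_s f_y = 616 × 415 = 255640 N = 255.64 kN.
From C = T: a = T/(0.85 f'_c b) = 255640/(0.85 × 43 × 200) = 34.97 mm.
M_n = T(d − a/2) = 255.64 kN × (455 − 17.485) mm = 111.85 kN·m.
φM_n = 0.90 × 111.85 = 100.67 kN·m.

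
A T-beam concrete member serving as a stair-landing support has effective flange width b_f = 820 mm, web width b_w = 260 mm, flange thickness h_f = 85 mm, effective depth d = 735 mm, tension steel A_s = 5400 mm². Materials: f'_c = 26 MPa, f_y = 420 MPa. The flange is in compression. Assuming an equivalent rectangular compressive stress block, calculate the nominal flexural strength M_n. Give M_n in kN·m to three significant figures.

Tension: T = A_s f_y = 5400 × 420 = 2268000 N.
Try a within the flange: a = T/(0.85 f'_c b_f) = 2268000/(0.85 × 26 × 820) = 125.15 mm.
a = 125.15 > h_f = 85 mm: the block extends into the web. Split into flange-overhang and web parts.
C_f = 0.85 f'_c (b_f − b_w) h_f = 0.85 × 26 × (820 − 260) × 85 = 1051960 N.
Remaining web compression depth: a_w = (T − C_f)/(0.85 f'_c b_w) = (2268000 − 1051960)/(0.85 × 26 × 260) = 211.63 mm.
M_n = C_f(d − h_f/2) + (T − C_f)(d − a_w/2) = 1051960 × (735 − 42.5) + 1216040 × (735 − 105.815) = 728.48 + 765.11 = 1493.59 × 10⁶ N·mm.
M_n = 1493.59 kN·m.

M_n ≈ 1490 kN·m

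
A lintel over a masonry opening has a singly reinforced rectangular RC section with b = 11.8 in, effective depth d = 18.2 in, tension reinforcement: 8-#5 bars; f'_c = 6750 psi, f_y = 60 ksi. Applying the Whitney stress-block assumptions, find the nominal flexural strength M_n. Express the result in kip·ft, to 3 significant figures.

M_n ≈ 212 kip·ft

A_s = 8 × 0.31 = 2.48 in².
T = A_s f_y = 2.48 × 60 = 148.8 kips.
a = T/(0.85 f'_c b) = 148.8/(0.85 × 6.75 × 11.8) = 2.198 in.
M_n = T(d − a/2) = 148.8 × (18.2 − 1.099) = 2544.6 kip·in = 2544.6/12 = 212.05 kip·ft.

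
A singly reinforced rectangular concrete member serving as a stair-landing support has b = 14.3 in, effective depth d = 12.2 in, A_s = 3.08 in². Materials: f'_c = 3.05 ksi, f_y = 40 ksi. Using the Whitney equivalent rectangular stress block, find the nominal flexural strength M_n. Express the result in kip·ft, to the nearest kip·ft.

T = A_s f_y = 3.08 × 40 = 123.2 kips.
a = T/(0.85 f'_c b) = 123.2/(0.85 × 3.05 × 14.3) = 3.323 in.
M_n = T(d − a/2) = 123.2 × (12.2 − 1.6615) = 1298.3 kip·in = 1298.3/12 = 108.19 kip·ft.

M_n ≈ 108 kip·ft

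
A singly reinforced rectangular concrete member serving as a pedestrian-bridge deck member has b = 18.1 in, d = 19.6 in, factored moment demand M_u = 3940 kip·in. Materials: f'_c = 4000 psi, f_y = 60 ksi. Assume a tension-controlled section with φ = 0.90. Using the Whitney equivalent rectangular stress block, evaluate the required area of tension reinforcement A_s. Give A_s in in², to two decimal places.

A_s ≈ 4.15 in²

M_n = M_u/φ = 3940/0.90 = 4377.78 kip·in.
From M_n = 0.85 f'_c a b (d − a/2):
a = d − √(d² − 2M_n/(0.85 f'_c b)) = 19.6 − √(19.6² − 2 × 4377.78/(0.85 × 4 × 18.1)) = 4.047 in.
A_s = 0.85 f'_c a b / f_y = 0.85 × 4 × 4.047 × 18.1 / 60 = 4.151 in².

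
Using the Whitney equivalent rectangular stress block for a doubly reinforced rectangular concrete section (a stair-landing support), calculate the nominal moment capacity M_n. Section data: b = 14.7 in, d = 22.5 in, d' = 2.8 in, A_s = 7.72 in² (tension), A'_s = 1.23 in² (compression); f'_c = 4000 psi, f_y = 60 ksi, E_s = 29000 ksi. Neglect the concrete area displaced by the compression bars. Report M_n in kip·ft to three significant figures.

M_n ≈ 725 kip·ft

Assume both steels yield.
a = (A_s − A'_s) f_y/(0.85 f'_c b) = (7.72 − 1.23) × 60/(0.85 × 4 × 14.7) = 7.791 in.
c = a/β₁ = 7.791/0.85 = 9.166 in; ε'_s = 0.003(c − d')/c = 0.0021 ≥ ε_y = 0.0021, so the compression steel yields.
M_n = (A_s − A'_s) f_y (d − a/2) + A'_s f_y (d − d') = 389.4 × (22.5 − 3.8955) + 73.8 × (22.5 − 2.8) = 7244.6 + 1453.9 = 8698.5 kip·in = 8698.5/12 = 724.88 kip·ft.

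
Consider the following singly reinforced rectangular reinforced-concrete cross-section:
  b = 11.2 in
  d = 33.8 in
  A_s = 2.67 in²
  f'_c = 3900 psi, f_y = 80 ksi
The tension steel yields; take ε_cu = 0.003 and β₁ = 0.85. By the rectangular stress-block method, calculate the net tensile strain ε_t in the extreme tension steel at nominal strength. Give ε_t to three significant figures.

a = A_s f_y/(0.85 f'_c b) = 5.753 in.
β₁ = 0.85, so c = a/β₁ = 5.753/0.85 = 6.768 in.
From the linear strain diagram with ε_cu = 0.003: ε_t = 0.003 (d − c)/c = 0.003 × (33.8 − 6.768)/6.768 = 0.0120.
Since ε_t ≥ 0.005, the section is tension-controlled.

ε_t ≈ 0.0120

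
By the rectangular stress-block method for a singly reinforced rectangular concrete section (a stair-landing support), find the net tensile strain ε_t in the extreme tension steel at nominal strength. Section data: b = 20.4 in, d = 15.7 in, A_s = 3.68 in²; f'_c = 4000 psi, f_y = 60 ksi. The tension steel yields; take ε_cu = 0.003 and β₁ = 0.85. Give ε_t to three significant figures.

ε_t ≈ 0.00958

a = A_s f_y/(0.85 f'_c b) = 3.183 in.
β₁ = 0.85, so c = a/β₁ = 3.183/0.85 = 3.745 in.
From the linear strain diagram with ε_cu = 0.003: ε_t = 0.003 (d − c)/c = 0.003 × (15.7 − 3.745)/3.745 = 0.00958.
Since ε_t ≥ 0.005, the section is tension-controlled.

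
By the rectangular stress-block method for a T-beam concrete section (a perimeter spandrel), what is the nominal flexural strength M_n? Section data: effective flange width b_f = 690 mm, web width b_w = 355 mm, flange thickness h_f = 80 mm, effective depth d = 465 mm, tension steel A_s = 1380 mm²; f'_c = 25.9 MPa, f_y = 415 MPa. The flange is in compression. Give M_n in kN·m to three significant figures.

M_n ≈ 256 kN·m

Tension: T = A_s f_y = 1380 × 415 = 572700 N.
Try a within the flange: a = T/(0.85 f'_c b_f) = 572700/(0.85 × 25.9 × 690) = 37.70 mm.
Since a = 37.70 ≤ h_f = 80 mm, the stress block lies entirely in the flange; analyse as a rectangular beam of width b_f.
M_n = T(d − a/2) = 572700 × (465 − 18.85) = 255.51 × 10⁶ N·mm.
M_n = 255.51 kN·m.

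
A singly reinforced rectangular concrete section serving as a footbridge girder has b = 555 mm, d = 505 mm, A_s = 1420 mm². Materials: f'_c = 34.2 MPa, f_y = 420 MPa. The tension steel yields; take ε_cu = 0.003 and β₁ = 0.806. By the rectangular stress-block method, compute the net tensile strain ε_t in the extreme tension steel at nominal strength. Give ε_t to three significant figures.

a = A_s f_y/(0.85 f'_c b) = 36.97 mm.
β₁ = 0.806, so c = a/β₁ = 36.97/0.806 = 45.87 mm.
From the linear strain diagram with ε_cu = 0.003: ε_t = 0.003 (d − c)/c = 0.003 × (505 − 45.87)/45.87 = 0.0300.
Since ε_t ≥ 0.005, the section is tension-controlled.

ε_t ≈ 0.0300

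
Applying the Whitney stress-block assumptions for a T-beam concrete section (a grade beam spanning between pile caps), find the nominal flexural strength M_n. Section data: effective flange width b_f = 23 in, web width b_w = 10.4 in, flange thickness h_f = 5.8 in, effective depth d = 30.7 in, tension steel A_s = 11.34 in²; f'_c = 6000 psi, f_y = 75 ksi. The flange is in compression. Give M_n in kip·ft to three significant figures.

Tension: T = A_s f_y = 11.34 × 75 = 850.5 kips.
Try a within the flange: a = T/(0.85 f'_c b_f) = 850.5/(0.85 × 6 × 23) = 7.251 in.
a = 7.251 > h_f = 5.8 in: the block extends into the web. Split into flange-overhang and web parts.
C_f = 0.85 f'_c (b_f − b_w) h_f = 0.85 × 6 × (23 − 10.4) × 5.8 = 372.7 kips.
Remaining web compression depth: a_w = (T − C_f)/(0.85 f'_c b_w) = (850.5 − 372.7)/(0.85 × 6 × 10.4) = 9.008 in.
M_n = C_f(d − h_f/2) + (T − C_f)(d − a_w/2) = 372.7 × (30.7 − 2.9) + 477.8 × (30.7 − 4.504) = 10361.1 + 12516.4 = 22877.5 kip·in.
M_n = 22877.5/12 = 1906.46 kip·ft.

M_n ≈ 1910 kip·ft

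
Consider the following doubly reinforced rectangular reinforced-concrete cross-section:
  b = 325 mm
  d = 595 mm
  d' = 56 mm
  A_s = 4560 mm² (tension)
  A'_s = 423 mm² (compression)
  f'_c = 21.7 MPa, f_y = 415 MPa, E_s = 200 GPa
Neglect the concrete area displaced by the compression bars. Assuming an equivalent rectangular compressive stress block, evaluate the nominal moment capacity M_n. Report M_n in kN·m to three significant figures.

M_n ≈ 870 kN·m

Assume both tension and compression steel yield.
Net tension couple steel: A_s − A'_s = 4137 mm².
a = (A_s − A'_s) f_y / (0.85 f'_c b) = 1716855/(0.85 × 21.7 × 325) = 286.40 mm.
c = a/β₁ = 286.40/0.85 = 336.94 mm; ε'_s = 0.003(c − d')/c = 0.0025 ≥ f_y/E_s = 0.0021, so compression steel does yield.
M_n = (A_s − A'_s) f_y (d − a/2) + A'_s f_y (d − d') = [1716855 × (595 − 143.2) + 175545 × (595 − 56)] × 10⁻⁶ = 775.68 + 94.62 = 870.30 kN·m.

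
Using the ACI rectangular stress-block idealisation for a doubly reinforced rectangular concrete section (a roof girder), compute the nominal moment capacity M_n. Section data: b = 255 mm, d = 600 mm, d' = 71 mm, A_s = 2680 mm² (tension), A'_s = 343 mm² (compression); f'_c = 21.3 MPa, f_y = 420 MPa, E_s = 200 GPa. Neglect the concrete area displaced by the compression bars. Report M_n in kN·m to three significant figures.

Assume both tension and compression steel yield.
Net tension couple steel: A_s − A'_s = 2337 mm².
a = (A_s − A'_s) f_y / (0.85 f'_c b) = 981540/(0.85 × 21.3 × 255) = 212.60 mm.
c = a/β₁ = 212.60/0.85 = 250.12 mm; ε'_s = 0.003(c − d')/c = 0.0021 ≥ f_y/E_s = 0.0021, so compression steel does yield.
M_n = (A_s − A'_s) f_y (d − a/2) + A'_s f_y (d − d') = [981540 × (600 − 106.3) + 144060 × (600 − 71)] × 10⁻⁶ = 484.59 + 76.21 = 560.80 kN·m.

M_n ≈ 561 kN·m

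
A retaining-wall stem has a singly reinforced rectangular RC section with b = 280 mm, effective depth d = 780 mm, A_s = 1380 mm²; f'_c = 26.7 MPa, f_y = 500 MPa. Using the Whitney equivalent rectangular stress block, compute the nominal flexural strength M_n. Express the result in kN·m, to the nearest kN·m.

T = A_s f_y = 1380 × 500 = 690000 N = 690 kN.
From C = T: a = T/(0.85 f'_c b) = 690000/(0.85 × 26.7 × 280) = 108.58 mm.
M_n = T(d − a/2) = 690 kN × (780 − 54.29) mm = 500.74 kN·m.

M_n ≈ 501 kN·m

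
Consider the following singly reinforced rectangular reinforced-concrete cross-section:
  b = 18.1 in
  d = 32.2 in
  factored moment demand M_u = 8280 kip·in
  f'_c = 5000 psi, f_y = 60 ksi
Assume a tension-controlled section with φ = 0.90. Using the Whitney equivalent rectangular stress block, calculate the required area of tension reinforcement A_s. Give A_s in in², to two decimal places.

A_s ≈ 5.07 in²

M_n = M_u/φ = 8280/0.90 = 9200 kip·in.
From M_n = 0.85 f'_c a b (d − a/2):
a = d − √(d² − 2M_n/(0.85 f'_c b)) = 32.2 − √(32.2² − 2 × 9200/(0.85 × 5 × 18.1)) = 3.957 in.
A_s = 0.85 f'_c a b / f_y = 0.85 × 5 × 3.957 × 18.1 / 60 = 5.073 in².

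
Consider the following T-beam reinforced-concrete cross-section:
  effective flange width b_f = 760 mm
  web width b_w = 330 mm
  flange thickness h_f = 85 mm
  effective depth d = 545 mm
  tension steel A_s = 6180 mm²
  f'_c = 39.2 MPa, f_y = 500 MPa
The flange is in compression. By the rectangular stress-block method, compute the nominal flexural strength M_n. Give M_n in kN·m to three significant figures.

M_n ≈ 1470 kN·m

Tension: T = A_s f_y = 6180 × 500 = 3090000 N.
Try a within the flange: a = T/(0.85 f'_c b_f) = 3090000/(0.85 × 39.2 × 760) = 122.02 mm.
a = 122.02 > h_f = 85 mm: the block extends into the web. Split into flange-overhang and web parts.
C_f = 0.85 f'_c (b_f − b_w) h_f = 0.85 × 39.2 × (760 − 330) × 85 = 1217846 N.
Remaining web compression depth: a_w = (T − C_f)/(0.85 f'_c b_w) = (3090000 − 1217846)/(0.85 × 39.2 × 330) = 170.26 mm.
M_n = C_f(d − h_f/2) + (T − C_f)(d − a_w/2) = 1217846 × (545 − 42.5) + 1872154 × (545 − 85.13) = 611.97 + 860.95 = 1472.92 × 10⁶ N·mm.
M_n = 1472.92 kN·m.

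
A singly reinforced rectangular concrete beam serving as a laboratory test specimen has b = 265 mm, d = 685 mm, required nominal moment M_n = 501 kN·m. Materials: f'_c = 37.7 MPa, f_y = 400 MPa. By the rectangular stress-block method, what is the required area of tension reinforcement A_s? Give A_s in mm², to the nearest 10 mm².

With M_n = 0.85 f'_c a b (d − a/2), solve the quadratic for a:
a = d − √(d² − 2M_n/(0.85 f'_c b)) = 685 − √(685² − 2 × 501×10⁶/(0.85 × 37.7 × 265)) = 92.35 mm.
A_s = 0.85 f'_c a b / f_y = 0.85 × 37.7 × 92.35 × 265 / 400 = 1960.6 mm².

A_s ≈ 1960 mm²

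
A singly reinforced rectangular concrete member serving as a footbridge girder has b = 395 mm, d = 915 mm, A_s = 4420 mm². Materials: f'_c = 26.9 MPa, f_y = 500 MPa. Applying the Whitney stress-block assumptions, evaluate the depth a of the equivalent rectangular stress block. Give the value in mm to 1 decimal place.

T = A_s f_y = 4420 × 500 = 2210000 N = 2210 kN.
Setting C = 0.85 f'_c a b equal to T: a = 2210000/(0.85 × 26.9 × 395) = 244.7 mm.

a ≈ 244.7 mm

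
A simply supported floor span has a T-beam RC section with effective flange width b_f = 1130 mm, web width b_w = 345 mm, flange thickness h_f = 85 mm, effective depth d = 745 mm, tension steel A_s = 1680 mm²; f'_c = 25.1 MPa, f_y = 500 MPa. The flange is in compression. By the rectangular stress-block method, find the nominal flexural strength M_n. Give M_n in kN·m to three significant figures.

Tension: T = A_s f_y = 1680 × 500 = 840000 N.
Try a within the flange: a = T/(0.85 f'_c b_f) = 840000/(0.85 × 25.1 × 1130) = 34.84 mm.
Since a = 34.84 ≤ h_f = 85 mm, the stress block lies entirely in the flange; analyse as a rectangular beam of width b_f.
M_n = T(d − a/2) = 840000 × (745 − 17.42) = 611.17 × 10⁶ N·mm.
M_n = 611.17 kN·m.

M_n ≈ 611 kN·m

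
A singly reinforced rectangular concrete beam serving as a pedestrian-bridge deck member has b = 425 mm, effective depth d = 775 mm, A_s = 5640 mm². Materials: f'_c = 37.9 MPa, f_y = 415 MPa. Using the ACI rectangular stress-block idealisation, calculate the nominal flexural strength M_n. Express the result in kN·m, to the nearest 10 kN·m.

M_n ≈ 1610 kN·m

T = A_s f_y = 5640 × 415 = 2340600 N = 2340.6 kN.
From C = T: a = T/(0.85 f'_c b) = 2340600/(0.85 × 37.9 × 425) = 170.95 mm.
M_n = T(d − a/2) = 2340.6 kN × (775 − 85.475) mm = 1613.90 kN·m.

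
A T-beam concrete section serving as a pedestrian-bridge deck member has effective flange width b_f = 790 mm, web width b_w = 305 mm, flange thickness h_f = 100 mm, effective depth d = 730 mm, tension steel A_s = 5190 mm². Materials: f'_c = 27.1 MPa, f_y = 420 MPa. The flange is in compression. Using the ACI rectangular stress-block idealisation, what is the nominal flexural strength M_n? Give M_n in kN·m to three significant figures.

Tension: T = A_s f_y = 5190 × 420 = 2179800 N.
Try a within the flange: a = T/(0.85 f'_c b_f) = 2179800/(0.85 × 27.1 × 790) = 119.78 mm.
a = 119.78 > h_f = 100 mm: the block extends into the web. Split into flange-overhang and web parts.
C_f = 0.85 f'_c (b_f − b_w) h_f = 0.85 × 27.1 × (790 − 305) × 100 = 1117198 N.
Remaining web compression depth: a_w = (T − C_f)/(0.85 f'_c b_w) = (2179800 − 1117198)/(0.85 × 27.1 × 305) = 151.25 mm.
M_n = C_f(d − h_f/2) + (T − C_f)(d − a_w/2) = 1117198 × (730 − 50) + 1062602 × (730 − 75.625) = 759.69 + 695.34 = 1455.03 × 10⁶ N·mm.
M_n = 1455.03 kN·m.

M_n ≈ 1460 kN·m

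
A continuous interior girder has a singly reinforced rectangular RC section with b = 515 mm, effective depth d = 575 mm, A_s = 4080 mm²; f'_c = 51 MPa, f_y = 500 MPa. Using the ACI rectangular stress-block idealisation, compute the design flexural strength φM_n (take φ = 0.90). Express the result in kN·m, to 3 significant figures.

T = A_s f_y = 4080 × 500 = 2040000 N = 2040 kN.
From C = T: a = T/(0.85 f'_c b) = 2040000/(0.85 × 51 × 515) = 91.38 mm.
M_n = T(d − a/2) = 2040 kN × (575 − 45.69) mm = 1079.79 kN·m.
φM_n = 0.90 × 1079.79 = 971.81 kN·m.

φM_n ≈ 972 kN·m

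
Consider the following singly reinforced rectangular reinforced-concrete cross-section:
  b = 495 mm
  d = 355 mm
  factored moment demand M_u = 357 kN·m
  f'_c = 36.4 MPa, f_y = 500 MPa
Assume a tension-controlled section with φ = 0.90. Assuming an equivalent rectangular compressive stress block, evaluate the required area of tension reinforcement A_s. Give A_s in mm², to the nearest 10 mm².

A_s ≈ 2530 mm²

M_n = M_u/φ = 357/0.90 = 396.667 kN·m.
With M_n = 0.85 f'_c a b (d − a/2), solve the quadratic for a:
a = d − √(d² − 2M_n/(0.85 f'_c b)) = 355 − √(355² − 2 × 396.667×10⁶/(0.85 × 36.4 × 495)) = 82.56 mm.
A_s = 0.85 f'_c a b / f_y = 0.85 × 36.4 × 82.56 × 495 / 500 = 2528.9 mm².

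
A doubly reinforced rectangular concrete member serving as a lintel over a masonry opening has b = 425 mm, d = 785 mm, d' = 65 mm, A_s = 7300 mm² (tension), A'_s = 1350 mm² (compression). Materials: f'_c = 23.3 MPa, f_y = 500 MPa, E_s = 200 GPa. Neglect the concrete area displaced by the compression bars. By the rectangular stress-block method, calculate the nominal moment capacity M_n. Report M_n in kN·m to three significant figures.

Assume both tension and compression steel yield.
Net tension couple steel: A_s − A'_s = 5950 mm².
a = (A_s − A'_s) f_y / (0.85 f'_c b) = 2975000/(0.85 × 23.3 × 425) = 353.45 mm.
c = a/β₁ = 353.45/0.85 = 415.82 mm; ε'_s = 0.003(c − d')/c = 0.0025 ≥ f_y/E_s = 0.0025, so compression steel does yield.
M_n = (A_s − A'_s) f_y (d − a/2) + A'_s f_y (d − d') = [2975000 × (785 − 176.725) + 675000 × (785 − 65)] × 10⁻⁶ = 1809.62 + 486.00 = 2295.62 kN·m.

M_n ≈ 2300 kN·m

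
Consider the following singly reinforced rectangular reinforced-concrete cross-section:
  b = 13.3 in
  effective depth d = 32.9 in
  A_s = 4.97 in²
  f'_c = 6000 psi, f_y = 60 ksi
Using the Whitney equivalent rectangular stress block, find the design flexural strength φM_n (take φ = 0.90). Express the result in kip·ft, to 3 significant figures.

φM_n ≈ 687 kip·ft

T = A_s f_y = 4.97 × 60 = 298.2 kips.
a = T/(0.85 f'_c b) = 298.2/(0.85 × 6 × 13.3) = 4.396 in.
M_n = T(d − a/2) = 298.2 × (32.9 − 2.198) = 9155.3 kip·in = 9155.3/12 = 762.94 kip·ft.
φM_n = 0.90 × 762.94 = 686.65 kip·ft.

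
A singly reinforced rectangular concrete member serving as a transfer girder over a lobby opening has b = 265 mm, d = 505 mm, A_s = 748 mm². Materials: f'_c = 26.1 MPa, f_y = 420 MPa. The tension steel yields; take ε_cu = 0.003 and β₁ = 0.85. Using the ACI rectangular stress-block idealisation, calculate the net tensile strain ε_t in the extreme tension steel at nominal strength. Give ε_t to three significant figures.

ε_t ≈ 0.0211

a = A_s f_y/(0.85 f'_c b) = 53.44 mm.
β₁ = 0.85, so c = a/β₁ = 53.44/0.85 = 62.87 mm.
From the linear strain diagram with ε_cu = 0.003: ε_t = 0.003 (d − c)/c = 0.003 × (505 − 62.87)/62.87 = 0.0211.
Since ε_t ≥ 0.005, the section is tension-controlled.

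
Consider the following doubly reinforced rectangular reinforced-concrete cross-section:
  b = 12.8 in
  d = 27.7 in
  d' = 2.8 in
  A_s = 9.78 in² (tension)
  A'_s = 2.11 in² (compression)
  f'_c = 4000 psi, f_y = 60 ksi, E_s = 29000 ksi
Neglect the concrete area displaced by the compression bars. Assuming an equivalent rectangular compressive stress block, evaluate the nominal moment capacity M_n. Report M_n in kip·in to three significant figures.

Assume both steels yield.
a = (A_s − A'_s) f_y/(0.85 f'_c b) = (9.78 − 2.11) × 60/(0.85 × 4 × 12.8) = 10.574 in.
c = a/β₁ = 10.574/0.85 = 12.440 in; ε'_s = 0.003(c − d')/c = 0.0023 ≥ ε_y = 0.0021, so the compression steel yields.
M_n = (A_s − A'_s) f_y (d − a/2) + A'_s f_y (d − d') = 460.2 × (27.7 − 5.287) + 126.6 × (27.7 − 2.8) = 10314.5 + 3152.3 = 13466.8 kip·in.

M_n ≈ 13500 kip·in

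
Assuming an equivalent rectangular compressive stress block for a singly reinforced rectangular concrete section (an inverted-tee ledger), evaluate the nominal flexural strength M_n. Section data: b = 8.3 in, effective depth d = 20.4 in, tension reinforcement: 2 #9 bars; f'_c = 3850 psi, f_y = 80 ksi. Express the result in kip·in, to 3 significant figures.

A_s = 2 × 1 = 2 in².
T = A_s f_y = 2 × 80 = 160 kips.
a = T/(0.85 f'_c b) = 160/(0.85 × 3.85 × 8.3) = 5.891 in.
M_n = T(d − a/2) = 160 × (20.4 − 2.9455) = 2792.7 kip·in.

M_n ≈ 2790 kip·in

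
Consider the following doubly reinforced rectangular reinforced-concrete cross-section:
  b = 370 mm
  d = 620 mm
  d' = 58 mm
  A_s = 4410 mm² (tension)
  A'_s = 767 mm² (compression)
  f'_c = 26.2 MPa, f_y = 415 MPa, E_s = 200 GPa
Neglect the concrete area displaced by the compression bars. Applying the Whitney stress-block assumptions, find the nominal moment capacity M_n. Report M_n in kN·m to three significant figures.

M_n ≈ 978 kN·m

Assume both tension and compression steel yield.
Net tension couple steel: A_s − A'_s = 3643 mm².
a = (A_s − A'_s) f_y / (0.85 f'_c b) = 1511845/(0.85 × 26.2 × 370) = 183.48 mm.
c = a/β₁ = 183.48/0.85 = 215.86 mm; ε'_s = 0.003(c − d')/c = 0.0022 ≥ f_y/E_s = 0.0021, so compression steel does yield.
M_n = (A_s − A'_s) f_y (d − a/2) + A'_s f_y (d − d') = [1511845 × (620 − 91.74) + 318305 × (620 − 58)] × 10⁻⁶ = 798.65 + 178.89 = 977.54 kN·m.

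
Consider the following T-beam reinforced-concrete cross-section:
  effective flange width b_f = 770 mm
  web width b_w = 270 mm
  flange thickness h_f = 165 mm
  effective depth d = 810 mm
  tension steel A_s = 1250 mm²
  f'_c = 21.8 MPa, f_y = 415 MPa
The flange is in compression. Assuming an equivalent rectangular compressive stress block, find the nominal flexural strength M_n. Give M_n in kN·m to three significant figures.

M_n ≈ 411 kN·m

Tension: T = A_s f_y = 1250 × 415 = 518750 N.
Try a within the flange: a = T/(0.85 f'_c b_f) = 518750/(0.85 × 21.8 × 770) = 36.36 mm.
Since a = 36.36 ≤ h_f = 165 mm, the stress block lies entirely in the flange; analyse as a rectangular beam of width b_f.
M_n = T(d − a/2) = 518750 × (810 − 18.18) = 410.76 × 10⁶ N·mm.
M_n = 410.76 kN·m.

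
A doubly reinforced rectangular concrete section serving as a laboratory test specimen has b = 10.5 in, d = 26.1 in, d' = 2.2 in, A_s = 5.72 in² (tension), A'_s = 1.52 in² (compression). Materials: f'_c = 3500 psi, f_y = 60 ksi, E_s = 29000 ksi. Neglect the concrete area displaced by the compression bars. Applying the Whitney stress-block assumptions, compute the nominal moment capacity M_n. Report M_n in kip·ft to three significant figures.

Assume both steels yield.
a = (A_s − A'_s) f_y/(0.85 f'_c b) = (5.72 − 1.52) × 60/(0.85 × 3.5 × 10.5) = 8.067 in.
c = a/β₁ = 8.067/0.85 = 9.491 in; ε'_s = 0.003(c − d')/c = 0.0023 ≥ ε_y = 0.0021, so the compression steel yields.
M_n = (A_s − A'_s) f_y (d − a/2) + A'_s f_y (d − d') = 252 × (26.1 − 4.0335) + 91.2 × (26.1 − 2.2) = 5560.8 + 2179.7 = 7740.5 kip·in = 7740.5/12 = 645.04 kip·ft.

M_n ≈ 645 kip·ft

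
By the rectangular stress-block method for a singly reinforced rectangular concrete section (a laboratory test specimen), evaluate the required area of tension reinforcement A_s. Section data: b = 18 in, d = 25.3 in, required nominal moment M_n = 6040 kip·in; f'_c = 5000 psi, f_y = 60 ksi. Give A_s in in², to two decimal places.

From M_n = 0.85 f'_c a b (d − a/2):
a = d − √(d² − 2M_n/(0.85 f'_c b)) = 25.3 − √(25.3² − 2 × 6040/(0.85 × 5 × 18)) = 3.341 in.
A_s = 0.85 f'_c a b / f_y = 0.85 × 5 × 3.341 × 18 / 60 = 4.260 in².

A_s ≈ 4.26 in²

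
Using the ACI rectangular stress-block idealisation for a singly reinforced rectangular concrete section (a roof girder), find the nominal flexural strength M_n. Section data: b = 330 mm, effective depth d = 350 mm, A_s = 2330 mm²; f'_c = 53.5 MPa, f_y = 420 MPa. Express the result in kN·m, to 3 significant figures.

M_n ≈ 311 kN·m

T = A_s f_y = 2330 × 420 = 978600 N = 978.6 kN.
From C = T: a = T/(0.85 f'_c b) = 978600/(0.85 × 53.5 × 330) = 65.21 mm.
M_n = T(d − a/2) = 978.6 kN × (350 − 32.605) mm = 310.60 kN·m.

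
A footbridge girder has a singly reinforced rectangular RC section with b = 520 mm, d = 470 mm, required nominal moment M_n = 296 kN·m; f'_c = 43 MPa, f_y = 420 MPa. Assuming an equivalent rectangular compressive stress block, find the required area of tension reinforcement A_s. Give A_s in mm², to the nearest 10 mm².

A_s ≈ 1560 mm²

With M_n = 0.85 f'_c a b (d − a/2), solve the quadratic for a:
a = d − √(d² − 2M_n/(0.85 f'_c b)) = 470 − √(470² − 2 × 296×10⁶/(0.85 × 43 × 520)) = 34.39 mm.
A_s = 0.85 f'_c a b / f_y = 0.85 × 43 × 34.39 × 520 / 420 = 1556.2 mm².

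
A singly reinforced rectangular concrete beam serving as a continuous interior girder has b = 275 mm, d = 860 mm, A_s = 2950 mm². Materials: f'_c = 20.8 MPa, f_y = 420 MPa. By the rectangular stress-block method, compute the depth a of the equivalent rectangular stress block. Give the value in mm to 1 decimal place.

a ≈ 254.8 mm

T = A_s f_y = 2950 × 420 = 1239000 N = 1239 kN.
Setting C = 0.85 f'_c a b equal to T: a = 1239000/(0.85 × 20.8 × 275) = 254.8 mm.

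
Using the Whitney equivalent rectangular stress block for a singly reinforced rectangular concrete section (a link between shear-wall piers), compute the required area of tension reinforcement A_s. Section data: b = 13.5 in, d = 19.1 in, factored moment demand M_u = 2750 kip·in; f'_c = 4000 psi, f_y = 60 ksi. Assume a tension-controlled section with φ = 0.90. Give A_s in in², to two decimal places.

A_s ≈ 2.97 in²

M_n = M_u/φ = 2750/0.90 = 3055.56 kip·in.
From M_n = 0.85 f'_c a b (d − a/2):
a = d − √(d² − 2M_n/(0.85 f'_c b)) = 19.1 − √(19.1² − 2 × 3055.56/(0.85 × 4 × 13.5)) = 3.879 in.
A_s = 0.85 f'_c a b / f_y = 0.85 × 4 × 3.879 × 13.5 / 60 = 2.967 in².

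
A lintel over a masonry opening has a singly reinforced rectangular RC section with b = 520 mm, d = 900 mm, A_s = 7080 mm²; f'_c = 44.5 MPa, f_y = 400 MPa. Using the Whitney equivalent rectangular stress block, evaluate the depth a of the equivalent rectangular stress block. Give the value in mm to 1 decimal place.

a ≈ 144.0 mm

T = A_s f_y = 7080 × 400 = 2832000 N = 2832 kN.
Setting C = 0.85 f'_c a b equal to T: a = 2832000/(0.85 × 44.5 × 520) = 144.0 mm.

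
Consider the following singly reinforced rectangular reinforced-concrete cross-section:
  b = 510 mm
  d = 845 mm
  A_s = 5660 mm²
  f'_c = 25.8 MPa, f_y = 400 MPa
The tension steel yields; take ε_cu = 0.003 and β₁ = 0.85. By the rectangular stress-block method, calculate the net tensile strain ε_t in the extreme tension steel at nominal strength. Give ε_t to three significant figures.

a = A_s f_y/(0.85 f'_c b) = 202.43 mm.
β₁ = 0.85, so c = a/β₁ = 202.43/0.85 = 238.15 mm.
From the linear strain diagram with ε_cu = 0.003: ε_t = 0.003 (d − c)/c = 0.003 × (845 − 238.15)/238.15 = 0.00764.
Since ε_t ≥ 0.005, the section is tension-controlled.

ε_t ≈ 0.00764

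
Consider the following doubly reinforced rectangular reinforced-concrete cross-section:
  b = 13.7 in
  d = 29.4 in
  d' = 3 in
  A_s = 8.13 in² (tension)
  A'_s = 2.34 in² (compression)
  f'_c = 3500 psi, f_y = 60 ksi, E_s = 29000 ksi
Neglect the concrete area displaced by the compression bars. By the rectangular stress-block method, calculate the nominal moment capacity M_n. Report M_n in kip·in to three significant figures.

Assume both steels yield.
a = (A_s − A'_s) f_y/(0.85 f'_c b) = (8.13 − 2.34) × 60/(0.85 × 3.5 × 13.7) = 8.524 in.
c = a/β₁ = 8.524/0.85 = 10.028 in; ε'_s = 0.003(c − d')/c = 0.0021 ≥ ε_y = 0.0021, so the compression steel yields.
M_n = (A_s − A'_s) f_y (d − a/2) + A'_s f_y (d − d') = 347.4 × (29.4 − 4.262) + 140.4 × (29.4 − 3) = 8732.9 + 3706.6 = 12439.5 kip·in.

M_n ≈ 12400 kip·in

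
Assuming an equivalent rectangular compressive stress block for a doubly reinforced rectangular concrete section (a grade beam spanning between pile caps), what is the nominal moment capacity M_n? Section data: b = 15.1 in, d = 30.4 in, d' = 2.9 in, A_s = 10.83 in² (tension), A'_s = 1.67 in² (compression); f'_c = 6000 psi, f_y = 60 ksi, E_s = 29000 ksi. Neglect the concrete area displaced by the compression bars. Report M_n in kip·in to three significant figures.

Assume both steels yield.
a = (A_s − A'_s) f_y/(0.85 f'_c b) = (10.83 − 1.67) × 60/(0.85 × 6 × 15.1) = 7.137 in.
c = a/β₁ = 7.137/0.75 = 9.516 in; ε'_s = 0.003(c − d')/c = 0.0021 ≥ ε_y = 0.0021, so the compression steel yields.
M_n = (A_s − A'_s) f_y (d − a/2) + A'_s f_y (d − d') = 549.6 × (30.4 − 3.5685) + 100.2 × (30.4 − 2.9) = 14746.6 + 2755.5 = 17502.1 kip·in.

M_n ≈ 17500 kip·in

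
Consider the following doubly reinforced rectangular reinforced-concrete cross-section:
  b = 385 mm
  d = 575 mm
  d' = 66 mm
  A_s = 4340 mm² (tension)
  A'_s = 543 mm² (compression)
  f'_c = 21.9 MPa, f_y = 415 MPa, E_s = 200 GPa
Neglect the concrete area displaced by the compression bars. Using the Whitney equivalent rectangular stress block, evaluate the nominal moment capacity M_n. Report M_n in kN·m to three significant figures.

Assume both tension and compression steel yield.
Net tension couple steel: A_s − A'_s = 3797 mm².
a = (A_s − A'_s) f_y / (0.85 f'_c b) = 1575755/(0.85 × 21.9 × 385) = 219.87 mm.
c = a/β₁ = 219.87/0.85 = 258.67 mm; ε'_s = 0.003(c − d')/c = 0.0022 ≥ f_y/E_s = 0.0021, so compression steel does yield.
M_n = (A_s − A'_s) f_y (d − a/2) + A'_s f_y (d − d') = [1575755 × (575 − 109.935) + 225345 × (575 − 66)] × 10⁻⁶ = 732.83 + 114.70 = 847.53 kN·m.

M_n ≈ 848 kN·m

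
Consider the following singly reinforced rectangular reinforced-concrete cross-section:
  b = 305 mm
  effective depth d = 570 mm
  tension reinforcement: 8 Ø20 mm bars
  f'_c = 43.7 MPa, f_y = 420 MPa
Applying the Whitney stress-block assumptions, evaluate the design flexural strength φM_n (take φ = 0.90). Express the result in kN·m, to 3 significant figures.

φM_n ≈ 497 kN·m

A_s = 8 × 314 = 2512 mm².
T = A_s f_y = 2512 × 420 = 1055040 N = 1055.04 kN.
From C = T: a = T/(0.85 f'_c b) = 1055040/(0.85 × 43.7 × 305) = 93.13 mm.
M_n = T(d − a/2) = 1055.04 kN × (570 − 46.565) mm = 552.24 kN·m.
φM_n = 0.90 × 552.24 = 497.02 kN·m.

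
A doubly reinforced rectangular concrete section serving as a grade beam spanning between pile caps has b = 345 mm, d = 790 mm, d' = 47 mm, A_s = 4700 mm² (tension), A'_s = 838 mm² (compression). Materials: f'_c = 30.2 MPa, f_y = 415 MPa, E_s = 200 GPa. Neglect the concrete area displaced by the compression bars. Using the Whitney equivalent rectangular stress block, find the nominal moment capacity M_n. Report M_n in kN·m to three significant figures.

Assume both tension and compression steel yield.
Net tension couple steel: A_s − A'_s = 3862 mm².
a = (A_s − A'_s) f_y / (0.85 f'_c b) = 1602730/(0.85 × 30.2 × 345) = 180.97 mm.
c = a/β₁ = 180.97/0.834 = 216.99 mm; ε'_s = 0.003(c − d')/c = 0.0024 ≥ f_y/E_s = 0.0021, so compression steel does yield.
M_n = (A_s − A'_s) f_y (d − a/2) + A'_s f_y (d − d') = [1602730 × (790 − 90.485) + 347770 × (790 − 47)] × 10⁻⁶ = 1121.13 + 258.39 = 1379.52 kN·m.

M_n ≈ 1380 kN·m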